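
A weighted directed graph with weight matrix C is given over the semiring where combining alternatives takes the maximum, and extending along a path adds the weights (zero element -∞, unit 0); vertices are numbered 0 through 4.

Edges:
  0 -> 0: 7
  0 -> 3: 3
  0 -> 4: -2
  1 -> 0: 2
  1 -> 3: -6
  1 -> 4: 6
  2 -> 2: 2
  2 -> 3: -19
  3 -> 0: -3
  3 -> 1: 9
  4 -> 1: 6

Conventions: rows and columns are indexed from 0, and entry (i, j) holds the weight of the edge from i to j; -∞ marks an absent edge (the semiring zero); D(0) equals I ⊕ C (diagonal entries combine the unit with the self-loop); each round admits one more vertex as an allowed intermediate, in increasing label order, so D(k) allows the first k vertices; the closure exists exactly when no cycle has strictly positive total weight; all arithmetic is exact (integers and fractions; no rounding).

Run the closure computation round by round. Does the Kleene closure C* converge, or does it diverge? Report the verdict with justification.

Detection: at round 0, diagonal entry (0, 0) turns strictly positive.
Key observation: the cycle 0->0 has total weight 7, which is strictly positive.
Answer: DIVERGES — positive cycle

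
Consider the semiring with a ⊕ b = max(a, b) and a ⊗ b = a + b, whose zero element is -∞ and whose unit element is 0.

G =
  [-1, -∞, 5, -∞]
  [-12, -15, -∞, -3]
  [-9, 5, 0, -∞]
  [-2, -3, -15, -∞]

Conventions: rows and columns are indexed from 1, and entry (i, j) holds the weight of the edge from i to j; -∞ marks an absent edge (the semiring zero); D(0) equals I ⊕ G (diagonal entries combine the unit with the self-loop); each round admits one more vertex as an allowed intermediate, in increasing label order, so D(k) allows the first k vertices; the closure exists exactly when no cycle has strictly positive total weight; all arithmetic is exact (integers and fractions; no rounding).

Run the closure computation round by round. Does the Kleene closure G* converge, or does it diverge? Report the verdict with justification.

D(0):
  [0, -∞, 5, -∞]
  [-12, 0, -∞, -3]
  [-9, 5, 0, -∞]
  [-2, -3, -15, 0]
D(1):
  [0, -∞, 5, -∞]
  [-12, 0, -7, -3]
  [-9, 5, 0, -∞]
  [-2, -3, 3, 0]
D(2):
  [0, -∞, 5, -∞]
  [-12, 0, -7, -3]
  [-7, 5, 0, 2]
  [-2, -3, 3, 0]
Detection: at round 3, diagonal entry (4, 4) turns strictly positive.
Key observation: the cycle 4->1->3->2->4 has total weight (-2) + 5 + 5 + (-3), which is strictly positive.
Answer: DIVERGES — positive cycle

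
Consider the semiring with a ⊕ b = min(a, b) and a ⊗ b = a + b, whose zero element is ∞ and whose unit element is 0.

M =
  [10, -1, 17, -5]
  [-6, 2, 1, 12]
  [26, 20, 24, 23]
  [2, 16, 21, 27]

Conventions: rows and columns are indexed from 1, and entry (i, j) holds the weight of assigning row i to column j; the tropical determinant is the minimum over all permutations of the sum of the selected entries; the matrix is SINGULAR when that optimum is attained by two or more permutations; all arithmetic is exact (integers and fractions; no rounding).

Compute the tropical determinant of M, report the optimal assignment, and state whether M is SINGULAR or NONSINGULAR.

σ = (1, 2, 3, 4): 10 + 2 + 24 + 27 = 63
σ = (1, 2, 4, 3): 10 + 2 + 23 + 21 = 56
σ = (1, 3, 2, 4): 10 + 1 + 20 + 27 = 58
σ = (1, 3, 4, 2): 10 + 1 + 23 + 16 = 50
σ = (1, 4, 2, 3): 10 + 12 + 20 + 21 = 63
σ = (1, 4, 3, 2): 10 + 12 + 24 + 16 = 62
σ = (2, 1, 3, 4): (-1) + (-6) + 24 + 27 = 44
σ = (2, 1, 4, 3): (-1) + (-6) + 23 + 21 = 37
σ = (2, 3, 1, 4): (-1) + 1 + 26 + 27 = 53
σ = (2, 3, 4, 1): (-1) + 1 + 23 + 2 = 25
σ = (2, 4, 1, 3): (-1) + 12 + 26 + 21 = 58
σ = (2, 4, 3, 1): (-1) + 12 + 24 + 2 = 37
σ = (3, 1, 2, 4): 17 + (-6) + 20 + 27 = 58
σ = (3, 1, 4, 2): 17 + (-6) + 23 + 16 = 50
σ = (3, 2, 1, 4): 17 + 2 + 26 + 27 = 72
σ = (3, 2, 4, 1): 17 + 2 + 23 + 2 = 44
σ = (3, 4, 1, 2): 17 + 12 + 26 + 16 = 71
σ = (3, 4, 2, 1): 17 + 12 + 20 + 2 = 51
σ = (4, 1, 2, 3): (-5) + (-6) + 20 + 21 = 30
σ = (4, 1, 3, 2): (-5) + (-6) + 24 + 16 = 29
σ = (4, 2, 1, 3): (-5) + 2 + 26 + 21 = 44
σ = (4, 2, 3, 1): (-5) + 2 + 24 + 2 = 23
σ = (4, 3, 1, 2): (-5) + 1 + 26 + 16 = 38
σ = (4, 3, 2, 1): (-5) + 1 + 20 + 2 = 18
Optimal value attained by: σ = (4, 3, 2, 1).
Answer: det⊕(M) = 18; verdict: NONSINGULAR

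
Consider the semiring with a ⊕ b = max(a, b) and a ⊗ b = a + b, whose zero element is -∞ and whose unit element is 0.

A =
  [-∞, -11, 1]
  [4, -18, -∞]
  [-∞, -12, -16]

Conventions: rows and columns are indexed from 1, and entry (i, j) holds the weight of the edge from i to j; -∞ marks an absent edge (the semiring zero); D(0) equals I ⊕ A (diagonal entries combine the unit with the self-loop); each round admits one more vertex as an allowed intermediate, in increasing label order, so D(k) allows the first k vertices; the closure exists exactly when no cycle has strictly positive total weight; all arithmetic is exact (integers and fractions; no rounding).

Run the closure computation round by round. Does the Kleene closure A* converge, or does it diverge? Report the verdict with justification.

D(0):
  [0, -11, 1]
  [4, 0, -∞]
  [-∞, -12, 0]
D(1):
  [0, -11, 1]
  [4, 0, 5]
  [-∞, -12, 0]
D(2):
  [0, -11, 1]
  [4, 0, 5]
  [-8, -12, 0]
D(3):
  [0, -11, 1]
  [4, 0, 5]
  [-8, -12, 0]
Key observation: every diagonal entry stays at the unit through all rounds, so no improving cycle exists.
Answer: CONVERGES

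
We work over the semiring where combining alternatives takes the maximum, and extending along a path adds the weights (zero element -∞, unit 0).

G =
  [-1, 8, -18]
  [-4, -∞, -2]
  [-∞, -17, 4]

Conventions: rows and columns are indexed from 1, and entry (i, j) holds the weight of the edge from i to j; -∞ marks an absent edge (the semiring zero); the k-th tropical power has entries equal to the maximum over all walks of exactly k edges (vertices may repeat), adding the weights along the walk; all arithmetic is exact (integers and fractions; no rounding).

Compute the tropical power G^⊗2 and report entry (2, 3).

G^⊗2:
  [4, 7, 6]
  [-5, 4, 2]
  [-21, -13, 8]
Key observation: the optimum is the walk 2->3->3, with weight (-2) + 4 = 2.
Optimal value attained by: walk 2->3->3.
Answer: (G^⊗2)[2][3] = 2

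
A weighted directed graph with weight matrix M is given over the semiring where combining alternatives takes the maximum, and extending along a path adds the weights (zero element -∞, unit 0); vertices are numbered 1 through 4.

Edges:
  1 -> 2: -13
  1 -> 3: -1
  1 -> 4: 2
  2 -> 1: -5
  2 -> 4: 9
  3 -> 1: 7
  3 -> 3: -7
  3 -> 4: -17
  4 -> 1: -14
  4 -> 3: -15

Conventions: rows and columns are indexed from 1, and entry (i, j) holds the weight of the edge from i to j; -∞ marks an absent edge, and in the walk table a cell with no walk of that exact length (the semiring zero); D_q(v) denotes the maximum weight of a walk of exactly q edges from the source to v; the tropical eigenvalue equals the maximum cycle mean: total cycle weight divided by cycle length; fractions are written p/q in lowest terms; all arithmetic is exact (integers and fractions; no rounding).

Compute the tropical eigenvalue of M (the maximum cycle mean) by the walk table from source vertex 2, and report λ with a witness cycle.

q=0: [-∞, 0, -∞, -∞]
q=1: [-5, -∞, -∞, 9]
q=2: [-5, -18, -6, -3]
q=3: [1, -18, -6, -3]
q=4: [1, -12, 0, 3]
Optimal cycle mean attained by: cycle 1->3->1, total (-1) + 7, length 2.
Answer: λ = 3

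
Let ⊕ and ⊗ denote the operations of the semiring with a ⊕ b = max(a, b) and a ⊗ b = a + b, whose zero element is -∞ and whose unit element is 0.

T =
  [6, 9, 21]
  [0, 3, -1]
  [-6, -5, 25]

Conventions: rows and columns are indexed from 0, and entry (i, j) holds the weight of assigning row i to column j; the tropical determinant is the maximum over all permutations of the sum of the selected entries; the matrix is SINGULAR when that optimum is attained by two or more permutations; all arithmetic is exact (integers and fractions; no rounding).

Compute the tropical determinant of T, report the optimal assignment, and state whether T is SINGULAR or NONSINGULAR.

σ = (0, 1, 2): 6 + 3 + 25 = 34
σ = (0, 2, 1): 6 + (-1) + (-5) = 0
σ = (1, 0, 2): 9 + 0 + 25 = 34
σ = (1, 2, 0): 9 + (-1) + (-6) = 2
σ = (2, 0, 1): 21 + 0 + (-5) = 16
σ = (2, 1, 0): 21 + 3 + (-6) = 18
Optimal value attained by: σ = (0, 1, 2).
Answer: det⊕(T) = 34; verdict: SINGULAR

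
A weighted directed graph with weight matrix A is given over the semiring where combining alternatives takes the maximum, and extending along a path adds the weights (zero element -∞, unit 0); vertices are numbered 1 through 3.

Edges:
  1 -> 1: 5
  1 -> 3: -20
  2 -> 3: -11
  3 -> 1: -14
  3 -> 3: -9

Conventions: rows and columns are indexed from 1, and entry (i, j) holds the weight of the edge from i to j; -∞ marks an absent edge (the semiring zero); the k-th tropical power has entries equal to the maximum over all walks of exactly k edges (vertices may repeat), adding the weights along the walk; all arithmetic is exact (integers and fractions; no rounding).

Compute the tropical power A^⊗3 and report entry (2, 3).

A^⊗2:
  [10, -∞, -15]
  [-25, -∞, -20]
  [-9, -∞, -18]
A^⊗3:
  [15, -∞, -10]
  [-20, -∞, -29]
  [-4, -∞, -27]
Key observation: the optimum is the walk 2->3->3->3, with weight (-11) + (-9) + (-9) = -29.
Optimal value attained by: walk 2->3->3->3.
Answer: (A^⊗3)[2][3] = -29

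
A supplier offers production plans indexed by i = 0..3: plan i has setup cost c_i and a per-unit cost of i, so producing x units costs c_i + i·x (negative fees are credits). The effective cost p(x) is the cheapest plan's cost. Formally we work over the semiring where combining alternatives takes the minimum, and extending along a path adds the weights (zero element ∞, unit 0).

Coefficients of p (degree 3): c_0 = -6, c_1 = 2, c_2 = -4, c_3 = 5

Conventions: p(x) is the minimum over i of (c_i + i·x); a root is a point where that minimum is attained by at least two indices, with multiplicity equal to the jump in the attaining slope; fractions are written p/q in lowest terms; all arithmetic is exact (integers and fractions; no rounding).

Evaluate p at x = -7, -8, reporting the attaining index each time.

p(-7) = min(-6+0·(-7)=-6, 2+1·(-7)=-5, -4+2·(-7)=-18, 5+3·(-7)=-16) = -18 (attained by i=2)
p(-8) = min(-6+0·(-8)=-6, 2+1·(-8)=-6, -4+2·(-8)=-20, 5+3·(-8)=-19) = -20 (attained by i=2)
Answer: p(-7) = -18; p(-8) = -20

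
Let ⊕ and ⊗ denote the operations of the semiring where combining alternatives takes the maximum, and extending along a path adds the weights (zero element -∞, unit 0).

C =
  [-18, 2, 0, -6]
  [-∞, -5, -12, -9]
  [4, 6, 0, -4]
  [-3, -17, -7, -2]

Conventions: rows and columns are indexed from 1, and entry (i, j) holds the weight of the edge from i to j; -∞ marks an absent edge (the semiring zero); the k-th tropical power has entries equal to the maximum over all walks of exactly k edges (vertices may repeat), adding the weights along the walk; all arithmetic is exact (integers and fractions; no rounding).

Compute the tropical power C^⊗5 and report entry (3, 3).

C^⊗2:
  [4, 6, 0, -4]
  [-8, -6, -12, -11]
  [4, 6, 4, -2]
  [-3, -1, -3, -4]
C^⊗3:
  [4, 6, 4, -2]
  [-8, -6, -8, -13]
  [8, 10, 4, 0]
  [1, 3, -3, -6]
C^⊗4:
  [8, 10, 4, 0]
  [-4, -2, -8, -12]
  [8, 10, 8, 2]
  [1, 3, 1, -5]
C^⊗5:
  [8, 10, 8, 2]
  [-4, -2, -4, -10]
  [12, 14, 8, 4]
  [5, 7, 1, -3]
Key observation: the optimum is the walk 3->1->3->1->3->3, with weight 4 + 0 + 4 + 0 + 0 = 8.
Optimal value attained by: walk 3->1->3->1->3->3.
Answer: (C^⊗5)[3][3] = 8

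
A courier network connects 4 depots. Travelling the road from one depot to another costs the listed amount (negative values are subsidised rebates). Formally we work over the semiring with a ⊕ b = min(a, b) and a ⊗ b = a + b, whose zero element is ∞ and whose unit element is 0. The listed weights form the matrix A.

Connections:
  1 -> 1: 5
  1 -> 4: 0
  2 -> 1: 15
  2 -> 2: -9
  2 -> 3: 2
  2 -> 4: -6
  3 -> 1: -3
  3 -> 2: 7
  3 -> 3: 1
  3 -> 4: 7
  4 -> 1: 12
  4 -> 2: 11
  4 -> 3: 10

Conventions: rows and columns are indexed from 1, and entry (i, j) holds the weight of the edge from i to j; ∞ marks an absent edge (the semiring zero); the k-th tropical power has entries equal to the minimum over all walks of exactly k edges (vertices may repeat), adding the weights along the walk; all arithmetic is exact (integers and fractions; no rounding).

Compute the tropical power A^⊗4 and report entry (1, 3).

A^⊗2:
  [10, 11, 10, 5]
  [-1, -18, -7, -15]
  [-2, -2, 2, -3]
  [7, 2, 11, 5]
A^⊗3:
  [7, 2, 11, 5]
  [-10, -27, -16, -24]
  [-1, -11, 0, -8]
  [8, -7, 4, -4]
A^⊗4:
  [8, -7, 4, -4]
  [-19, -36, -25, -33]
  [-3, -20, -9, -17]
  [1, -16, -5, -13]
Key observation: the optimum is the walk 1->4->2->2->3, with weight 0 + 11 + (-9) + 2 = 4.
Optimal value attained by: walk 1->4->2->2->3.
Answer: (A^⊗4)[1][3] = 4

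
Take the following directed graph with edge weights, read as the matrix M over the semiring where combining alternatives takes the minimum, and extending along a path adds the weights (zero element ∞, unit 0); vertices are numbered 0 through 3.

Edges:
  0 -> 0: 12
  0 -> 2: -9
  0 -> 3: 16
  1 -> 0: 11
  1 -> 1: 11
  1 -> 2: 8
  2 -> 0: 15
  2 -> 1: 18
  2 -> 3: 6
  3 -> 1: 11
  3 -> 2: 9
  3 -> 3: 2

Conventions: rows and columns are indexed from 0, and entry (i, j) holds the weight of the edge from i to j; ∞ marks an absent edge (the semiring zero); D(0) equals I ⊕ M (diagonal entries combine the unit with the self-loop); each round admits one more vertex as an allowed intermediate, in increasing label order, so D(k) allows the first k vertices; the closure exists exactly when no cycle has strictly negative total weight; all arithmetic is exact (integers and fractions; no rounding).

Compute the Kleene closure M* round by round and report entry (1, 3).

D(0):
  [0, ∞, -9, 16]
  [11, 0, 8, ∞]
  [15, 18, 0, 6]
  [∞, 11, 9, 0]
D(1):
  [0, ∞, -9, 16]
  [11, 0, 2, 27]
  [15, 18, 0, 6]
  [∞, 11, 9, 0]
D(2):
  [0, ∞, -9, 16]
  [11, 0, 2, 27]
  [15, 18, 0, 6]
  [22, 11, 9, 0]
D(3):
  [0, 9, -9, -3]
  [11, 0, 2, 8]
  [15, 18, 0, 6]
  [22, 11, 9, 0]
D(4):
  [0, 8, -9, -3]
  [11, 0, 2, 8]
  [15, 17, 0, 6]
  [22, 11, 9, 0]
Answer: M*[1][3] = 8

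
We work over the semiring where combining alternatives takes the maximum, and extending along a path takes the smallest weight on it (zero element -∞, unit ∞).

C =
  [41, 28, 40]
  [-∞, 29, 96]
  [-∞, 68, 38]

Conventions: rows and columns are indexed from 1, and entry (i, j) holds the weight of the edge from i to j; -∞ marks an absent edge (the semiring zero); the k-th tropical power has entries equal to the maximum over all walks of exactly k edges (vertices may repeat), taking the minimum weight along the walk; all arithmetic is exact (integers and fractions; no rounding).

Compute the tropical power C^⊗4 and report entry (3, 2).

C^⊗2:
  [41, 40, 40]
  [-∞, 68, 38]
  [-∞, 38, 68]
C^⊗3:
  [41, 40, 40]
  [-∞, 38, 68]
  [-∞, 68, 38]
C^⊗4:
  [41, 40, 40]
  [-∞, 68, 38]
  [-∞, 38, 68]
Key observation: the optimum is the walk 3->2->3->3->2, with weight 68 min 96 min 38 min 68 = 38.
Optimal value attained by: walk 3->2->3->3->2.
Answer: (C^⊗4)[3][2] = 38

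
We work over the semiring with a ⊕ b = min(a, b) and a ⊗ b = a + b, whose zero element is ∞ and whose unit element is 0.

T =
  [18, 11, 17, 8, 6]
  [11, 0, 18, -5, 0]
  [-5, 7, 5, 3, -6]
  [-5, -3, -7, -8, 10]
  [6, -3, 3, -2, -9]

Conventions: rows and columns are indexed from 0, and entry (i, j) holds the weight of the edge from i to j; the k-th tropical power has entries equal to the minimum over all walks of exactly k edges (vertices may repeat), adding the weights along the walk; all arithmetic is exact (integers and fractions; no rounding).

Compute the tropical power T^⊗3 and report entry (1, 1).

T^⊗2:
  [3, 3, 1, 0, -3]
  [-10, -8, -12, -13, -9]
  [-2, -9, -4, -8, -15]
  [-13, -11, -15, -16, -13]
  [-7, -12, -9, -11, -18]
T^⊗3:
  [-5, -6, -7, -8, -12]
  [-18, -16, -20, -21, -18]
  [-13, -18, -15, -17, -24]
  [-21, -19, -23, -24, -22]
  [-16, -21, -18, -20, -27]
Key observation: the optimum is the walk 1->3->3->1, with weight (-5) + (-8) + (-3) = -16.
Optimal value attained by: walk 1->3->3->1.
Answer: (T^⊗3)[1][1] = -16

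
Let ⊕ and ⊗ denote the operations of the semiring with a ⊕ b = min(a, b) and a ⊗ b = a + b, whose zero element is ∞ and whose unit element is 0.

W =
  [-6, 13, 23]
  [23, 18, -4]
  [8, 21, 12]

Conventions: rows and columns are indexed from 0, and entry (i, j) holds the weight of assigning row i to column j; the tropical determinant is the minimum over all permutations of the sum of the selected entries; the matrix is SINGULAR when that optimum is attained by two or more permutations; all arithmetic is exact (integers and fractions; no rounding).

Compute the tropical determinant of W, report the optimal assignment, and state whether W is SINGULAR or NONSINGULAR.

σ = (0, 1, 2): (-6) + 18 + 12 = 24
σ = (0, 2, 1): (-6) + (-4) + 21 = 11
σ = (1, 0, 2): 13 + 23 + 12 = 48
σ = (1, 2, 0): 13 + (-4) + 8 = 17
σ = (2, 0, 1): 23 + 23 + 21 = 67
σ = (2, 1, 0): 23 + 18 + 8 = 49
Optimal value attained by: σ = (0, 2, 1).
Answer: det⊕(W) = 11; verdict: NONSINGULAR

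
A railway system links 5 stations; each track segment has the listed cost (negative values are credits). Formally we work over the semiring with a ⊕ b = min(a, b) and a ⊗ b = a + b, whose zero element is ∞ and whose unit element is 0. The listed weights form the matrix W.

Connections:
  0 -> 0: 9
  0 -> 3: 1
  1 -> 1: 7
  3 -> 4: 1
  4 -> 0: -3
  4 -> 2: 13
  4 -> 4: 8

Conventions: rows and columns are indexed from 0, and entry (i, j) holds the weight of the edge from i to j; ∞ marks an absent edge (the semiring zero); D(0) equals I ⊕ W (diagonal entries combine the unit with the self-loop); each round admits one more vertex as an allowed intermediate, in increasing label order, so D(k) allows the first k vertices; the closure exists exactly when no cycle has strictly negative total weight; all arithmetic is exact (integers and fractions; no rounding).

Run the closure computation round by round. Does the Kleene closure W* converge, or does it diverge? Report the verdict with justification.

D(0):
  [0, ∞, ∞, 1, ∞]
  [∞, 0, ∞, ∞, ∞]
  [∞, ∞, 0, ∞, ∞]
  [∞, ∞, ∞, 0, 1]
  [-3, ∞, 13, ∞, 0]
D(1):
  [0, ∞, ∞, 1, ∞]
  [∞, 0, ∞, ∞, ∞]
  [∞, ∞, 0, ∞, ∞]
  [∞, ∞, ∞, 0, 1]
  [-3, ∞, 13, -2, 0]
D(2):
  [0, ∞, ∞, 1, ∞]
  [∞, 0, ∞, ∞, ∞]
  [∞, ∞, 0, ∞, ∞]
  [∞, ∞, ∞, 0, 1]
  [-3, ∞, 13, -2, 0]
D(3):
  [0, ∞, ∞, 1, ∞]
  [∞, 0, ∞, ∞, ∞]
  [∞, ∞, 0, ∞, ∞]
  [∞, ∞, ∞, 0, 1]
  [-3, ∞, 13, -2, 0]
Detection: at round 4, diagonal entry (4, 4) turns strictly negative.
Key observation: the cycle 4->0->3->4 has total weight (-3) + 1 + 1, which is strictly negative.
Answer: DIVERGES — negative cycle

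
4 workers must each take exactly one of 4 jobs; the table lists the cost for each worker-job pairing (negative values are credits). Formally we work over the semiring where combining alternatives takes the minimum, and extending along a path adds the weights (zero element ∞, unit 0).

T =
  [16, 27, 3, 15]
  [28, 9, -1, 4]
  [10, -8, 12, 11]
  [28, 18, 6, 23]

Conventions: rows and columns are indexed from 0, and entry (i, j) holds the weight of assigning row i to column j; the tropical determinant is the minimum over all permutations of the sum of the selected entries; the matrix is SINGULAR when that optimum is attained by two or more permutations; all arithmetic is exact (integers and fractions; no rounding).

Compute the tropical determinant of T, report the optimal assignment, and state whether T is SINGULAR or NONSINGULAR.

σ = (0, 1, 2, 3): 16 + 9 + 12 + 23 = 60
σ = (0, 1, 3, 2): 16 + 9 + 11 + 6 = 42
σ = (0, 2, 1, 3): 16 + (-1) + (-8) + 23 = 30
σ = (0, 2, 3, 1): 16 + (-1) + 11 + 18 = 44
σ = (0, 3, 1, 2): 16 + 4 + (-8) + 6 = 18
σ = (0, 3, 2, 1): 16 + 4 + 12 + 18 = 50
σ = (1, 0, 2, 3): 27 + 28 + 12 + 23 = 90
σ = (1, 0, 3, 2): 27 + 28 + 11 + 6 = 72
σ = (1, 2, 0, 3): 27 + (-1) + 10 + 23 = 59
σ = (1, 2, 3, 0): 27 + (-1) + 11 + 28 = 65
σ = (1, 3, 0, 2): 27 + 4 + 10 + 6 = 47
σ = (1, 3, 2, 0): 27 + 4 + 12 + 28 = 71
σ = (2, 0, 1, 3): 3 + 28 + (-8) + 23 = 46
σ = (2, 0, 3, 1): 3 + 28 + 11 + 18 = 60
σ = (2, 1, 0, 3): 3 + 9 + 10 + 23 = 45
σ = (2, 1, 3, 0): 3 + 9 + 11 + 28 = 51
σ = (2, 3, 0, 1): 3 + 4 + 10 + 18 = 35
σ = (2, 3, 1, 0): 3 + 4 + (-8) + 28 = 27
σ = (3, 0, 1, 2): 15 + 28 + (-8) + 6 = 41
σ = (3, 0, 2, 1): 15 + 28 + 12 + 18 = 73
σ = (3, 1, 0, 2): 15 + 9 + 10 + 6 = 40
σ = (3, 1, 2, 0): 15 + 9 + 12 + 28 = 64
σ = (3, 2, 0, 1): 15 + (-1) + 10 + 18 = 42
σ = (3, 2, 1, 0): 15 + (-1) + (-8) + 28 = 34
Optimal value attained by: σ = (0, 3, 1, 2).
Answer: det⊕(T) = 18; verdict: NONSINGULAR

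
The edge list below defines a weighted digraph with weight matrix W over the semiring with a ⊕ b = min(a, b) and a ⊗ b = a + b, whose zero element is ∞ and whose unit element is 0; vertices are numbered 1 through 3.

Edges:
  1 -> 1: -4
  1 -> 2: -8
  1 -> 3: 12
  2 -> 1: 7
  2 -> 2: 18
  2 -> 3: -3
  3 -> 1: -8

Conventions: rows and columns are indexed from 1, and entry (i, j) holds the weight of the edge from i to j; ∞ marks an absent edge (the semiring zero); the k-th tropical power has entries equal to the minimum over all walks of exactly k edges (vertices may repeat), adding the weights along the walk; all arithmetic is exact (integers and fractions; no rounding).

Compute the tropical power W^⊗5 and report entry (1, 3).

W^⊗2:
  [-8, -12, -11]
  [-11, -1, 15]
  [-12, -16, 4]
W^⊗3:
  [-19, -16, -15]
  [-15, -19, -4]
  [-16, -20, -19]
W^⊗4:
  [-23, -27, -19]
  [-19, -23, -22]
  [-27, -24, -23]
W^⊗5:
  [-27, -31, -30]
  [-30, -27, -26]
  [-31, -35, -27]
Key observation: the optimum is the walk 1->2->3->1->2->3, with weight (-8) + (-3) + (-8) + (-8) + (-3) = -30.
Optimal value attained by: walk 1->2->3->1->2->3.
Answer: (W^⊗5)[1][3] = -30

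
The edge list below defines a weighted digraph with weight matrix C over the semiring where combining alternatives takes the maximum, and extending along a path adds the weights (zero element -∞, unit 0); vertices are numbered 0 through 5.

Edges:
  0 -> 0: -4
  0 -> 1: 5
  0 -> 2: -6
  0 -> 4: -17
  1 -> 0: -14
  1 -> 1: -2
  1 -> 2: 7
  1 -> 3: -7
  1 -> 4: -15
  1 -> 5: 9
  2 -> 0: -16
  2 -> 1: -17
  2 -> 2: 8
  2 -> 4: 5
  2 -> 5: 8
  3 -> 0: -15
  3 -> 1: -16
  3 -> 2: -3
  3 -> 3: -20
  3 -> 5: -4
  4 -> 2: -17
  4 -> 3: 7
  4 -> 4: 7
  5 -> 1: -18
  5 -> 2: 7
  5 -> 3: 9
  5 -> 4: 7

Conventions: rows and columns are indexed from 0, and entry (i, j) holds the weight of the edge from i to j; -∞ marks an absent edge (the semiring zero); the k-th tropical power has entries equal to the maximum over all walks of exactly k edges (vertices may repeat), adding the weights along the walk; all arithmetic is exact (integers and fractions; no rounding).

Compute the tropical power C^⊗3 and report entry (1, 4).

C^⊗2:
  [-8, 3, 12, -2, -1, 14]
  [-9, -4, 16, 18, 16, 15]
  [-8, -9, 16, 17, 15, 16]
  [-19, -10, 5, 5, 3, 5]
  [-8, -9, 4, 14, 14, 3]
  [-6, -7, 15, 14, 14, 15]
C^⊗3:
  [-4, 1, 21, 23, 21, 20]
  [3, 2, 24, 24, 23, 24]
  [2, 1, 24, 25, 23, 24]
  [-10, -11, 13, 14, 12, 13]
  [-1, -2, 12, 21, 21, 12]
  [-1, -1, 23, 24, 22, 23]
Key observation: the optimum is the walk 1->5->4->4, with weight 9 + 7 + 7 = 23.
Optimal value attained by: walk 1->5->4->4.
Answer: (C^⊗3)[1][4] = 23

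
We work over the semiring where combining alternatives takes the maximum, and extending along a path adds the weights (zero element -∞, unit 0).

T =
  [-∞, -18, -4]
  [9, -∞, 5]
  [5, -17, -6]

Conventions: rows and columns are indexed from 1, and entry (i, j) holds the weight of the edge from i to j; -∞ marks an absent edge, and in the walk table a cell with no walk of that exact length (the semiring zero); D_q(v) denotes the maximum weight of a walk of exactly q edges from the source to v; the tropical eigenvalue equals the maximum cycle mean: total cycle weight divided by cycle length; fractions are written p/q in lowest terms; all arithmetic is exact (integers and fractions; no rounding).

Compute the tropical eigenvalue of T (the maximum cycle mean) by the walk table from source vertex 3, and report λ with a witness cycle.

q=0: [-∞, -∞, 0]
q=1: [5, -17, -6]
q=2: [-1, -13, 1]
q=3: [6, -16, -5]
Optimal cycle mean attained by: cycle 1->3->1, total (-4) + 5, length 2.
Answer: λ = 1/2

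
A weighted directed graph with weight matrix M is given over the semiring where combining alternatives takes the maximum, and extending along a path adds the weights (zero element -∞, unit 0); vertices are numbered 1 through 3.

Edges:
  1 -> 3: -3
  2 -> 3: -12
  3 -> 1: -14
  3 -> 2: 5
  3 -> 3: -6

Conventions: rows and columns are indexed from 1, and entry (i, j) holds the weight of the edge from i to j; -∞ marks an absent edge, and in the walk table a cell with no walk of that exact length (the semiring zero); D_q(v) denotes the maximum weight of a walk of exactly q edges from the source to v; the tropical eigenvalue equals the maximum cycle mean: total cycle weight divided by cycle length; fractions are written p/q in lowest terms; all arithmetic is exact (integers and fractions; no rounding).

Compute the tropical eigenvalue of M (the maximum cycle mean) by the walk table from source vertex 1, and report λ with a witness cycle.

q=0: [0, -∞, -∞]
q=1: [-∞, -∞, -3]
q=2: [-17, 2, -9]
q=3: [-23, -4, -10]
Optimal cycle mean attained by: cycle 2->3->2, total (-12) + 5, length 2.
Answer: λ = -7/2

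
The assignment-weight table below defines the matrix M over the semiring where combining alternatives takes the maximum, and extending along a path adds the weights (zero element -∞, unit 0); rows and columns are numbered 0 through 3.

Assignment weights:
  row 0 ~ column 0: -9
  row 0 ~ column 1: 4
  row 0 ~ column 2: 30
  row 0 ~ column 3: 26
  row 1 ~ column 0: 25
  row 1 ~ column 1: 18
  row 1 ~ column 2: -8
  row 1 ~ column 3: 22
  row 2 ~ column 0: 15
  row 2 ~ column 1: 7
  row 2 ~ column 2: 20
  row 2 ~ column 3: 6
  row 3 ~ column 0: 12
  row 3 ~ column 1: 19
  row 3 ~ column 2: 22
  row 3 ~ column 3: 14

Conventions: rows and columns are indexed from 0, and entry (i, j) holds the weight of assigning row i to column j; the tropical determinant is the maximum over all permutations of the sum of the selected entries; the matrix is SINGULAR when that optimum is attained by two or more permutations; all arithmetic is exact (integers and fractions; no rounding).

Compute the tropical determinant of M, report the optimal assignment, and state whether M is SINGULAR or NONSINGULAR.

σ = (0, 1, 2, 3): (-9) + 18 + 20 + 14 = 43
σ = (0, 1, 3, 2): (-9) + 18 + 6 + 22 = 37
σ = (0, 2, 1, 3): (-9) + (-8) + 7 + 14 = 4
σ = (0, 2, 3, 1): (-9) + (-8) + 6 + 19 = 8
σ = (0, 3, 1, 2): (-9) + 22 + 7 + 22 = 42
σ = (0, 3, 2, 1): (-9) + 22 + 20 + 19 = 52
σ = (1, 0, 2, 3): 4 + 25 + 20 + 14 = 63
σ = (1, 0, 3, 2): 4 + 25 + 6 + 22 = 57
σ = (1, 2, 0, 3): 4 + (-8) + 15 + 14 = 25
σ = (1, 2, 3, 0): 4 + (-8) + 6 + 12 = 14
σ = (1, 3, 0, 2): 4 + 22 + 15 + 22 = 63
σ = (1, 3, 2, 0): 4 + 22 + 20 + 12 = 58
σ = (2, 0, 1, 3): 30 + 25 + 7 + 14 = 76
σ = (2, 0, 3, 1): 30 + 25 + 6 + 19 = 80
σ = (2, 1, 0, 3): 30 + 18 + 15 + 14 = 77
σ = (2, 1, 3, 0): 30 + 18 + 6 + 12 = 66
σ = (2, 3, 0, 1): 30 + 22 + 15 + 19 = 86
σ = (2, 3, 1, 0): 30 + 22 + 7 + 12 = 71
σ = (3, 0, 1, 2): 26 + 25 + 7 + 22 = 80
σ = (3, 0, 2, 1): 26 + 25 + 20 + 19 = 90
σ = (3, 1, 0, 2): 26 + 18 + 15 + 22 = 81
σ = (3, 1, 2, 0): 26 + 18 + 20 + 12 = 76
σ = (3, 2, 0, 1): 26 + (-8) + 15 + 19 = 52
σ = (3, 2, 1, 0): 26 + (-8) + 7 + 12 = 37
Optimal value attained by: σ = (3, 0, 2, 1).
Answer: det⊕(M) = 90; verdict: NONSINGULAR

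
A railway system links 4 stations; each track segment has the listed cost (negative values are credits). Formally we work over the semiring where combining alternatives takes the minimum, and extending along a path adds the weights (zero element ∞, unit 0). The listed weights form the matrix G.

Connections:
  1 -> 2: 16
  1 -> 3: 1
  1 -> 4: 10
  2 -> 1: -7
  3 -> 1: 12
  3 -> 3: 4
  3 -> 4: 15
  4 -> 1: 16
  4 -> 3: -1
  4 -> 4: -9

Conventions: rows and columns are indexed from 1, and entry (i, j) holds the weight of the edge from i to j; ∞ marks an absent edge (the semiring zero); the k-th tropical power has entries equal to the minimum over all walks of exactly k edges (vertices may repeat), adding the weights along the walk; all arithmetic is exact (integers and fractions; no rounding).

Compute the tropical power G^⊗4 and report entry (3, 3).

G^⊗2:
  [9, ∞, 5, 1]
  [∞, 9, -6, 3]
  [16, 28, 8, 6]
  [7, 32, -10, -18]
G^⊗3:
  [17, 25, 0, -8]
  [2, ∞, -2, -6]
  [20, 32, 5, -3]
  [-2, 23, -19, -27]
G^⊗4:
  [8, 33, -9, -17]
  [10, 18, -7, -15]
  [13, 36, -4, -12]
  [-11, 14, -28, -36]
Key observation: the optimum is the walk 3->4->4->4->3, with weight 15 + (-9) + (-9) + (-1) = -4.
Optimal value attained by: walk 3->4->4->4->3.
Answer: (G^⊗4)[3][3] = -4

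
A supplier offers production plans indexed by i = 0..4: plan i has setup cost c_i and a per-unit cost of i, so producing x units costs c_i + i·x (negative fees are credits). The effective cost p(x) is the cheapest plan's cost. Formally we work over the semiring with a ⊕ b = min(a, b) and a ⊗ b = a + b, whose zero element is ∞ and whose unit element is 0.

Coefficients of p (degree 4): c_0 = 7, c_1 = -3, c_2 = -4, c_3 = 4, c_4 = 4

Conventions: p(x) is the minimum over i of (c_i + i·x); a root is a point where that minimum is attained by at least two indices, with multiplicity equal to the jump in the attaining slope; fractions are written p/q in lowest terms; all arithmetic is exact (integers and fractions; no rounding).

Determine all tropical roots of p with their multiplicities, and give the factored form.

hull edge (i=0, c=7) to (i=1, c=-3): slope -10, span 1
hull edge (i=1, c=-3) to (i=2, c=-4): slope -1, span 1
hull edge (i=2, c=-4) to (i=4, c=4): slope 4, span 2
Factored form: p(x) = 4 ⊗ (x ⊕ (-4)) ⊗ (x ⊕ (-4)) ⊗ (x ⊕ 1) ⊗ (x ⊕ 10)
Answer: roots = -4 (mult 2), 1 (mult 1), 10 (mult 1)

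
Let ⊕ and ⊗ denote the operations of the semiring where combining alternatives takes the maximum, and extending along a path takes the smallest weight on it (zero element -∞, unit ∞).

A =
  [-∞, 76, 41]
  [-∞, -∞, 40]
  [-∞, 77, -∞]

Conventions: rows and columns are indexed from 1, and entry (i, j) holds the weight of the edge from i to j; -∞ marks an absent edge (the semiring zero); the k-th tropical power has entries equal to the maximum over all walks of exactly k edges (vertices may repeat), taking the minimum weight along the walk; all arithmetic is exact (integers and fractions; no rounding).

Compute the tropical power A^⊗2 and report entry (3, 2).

A^⊗2:
  [-∞, 41, 40]
  [-∞, 40, -∞]
  [-∞, -∞, 40]
Key observation: no walk of exactly 2 edges connects these vertices, so the entry is the semiring zero.
Answer: (A^⊗2)[3][2] = -∞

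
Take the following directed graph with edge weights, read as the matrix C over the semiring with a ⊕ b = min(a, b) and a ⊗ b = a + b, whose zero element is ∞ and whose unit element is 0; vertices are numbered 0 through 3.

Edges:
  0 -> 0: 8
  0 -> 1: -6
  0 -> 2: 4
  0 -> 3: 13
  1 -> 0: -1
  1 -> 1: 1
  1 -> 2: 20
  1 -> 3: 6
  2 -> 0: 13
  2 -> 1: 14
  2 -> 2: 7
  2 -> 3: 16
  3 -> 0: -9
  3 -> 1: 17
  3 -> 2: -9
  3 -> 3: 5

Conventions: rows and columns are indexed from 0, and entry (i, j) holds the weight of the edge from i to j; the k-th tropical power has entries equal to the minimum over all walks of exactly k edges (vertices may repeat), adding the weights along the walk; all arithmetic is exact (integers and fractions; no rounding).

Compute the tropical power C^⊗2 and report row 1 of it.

C^⊗2:
  [-7, -5, 4, 0]
  [-3, -7, -3, 7]
  [7, 7, 7, 20]
  [-4, -15, -5, 4]
Answer: row 1 of C^⊗2 = [-3, -7, -3, 7]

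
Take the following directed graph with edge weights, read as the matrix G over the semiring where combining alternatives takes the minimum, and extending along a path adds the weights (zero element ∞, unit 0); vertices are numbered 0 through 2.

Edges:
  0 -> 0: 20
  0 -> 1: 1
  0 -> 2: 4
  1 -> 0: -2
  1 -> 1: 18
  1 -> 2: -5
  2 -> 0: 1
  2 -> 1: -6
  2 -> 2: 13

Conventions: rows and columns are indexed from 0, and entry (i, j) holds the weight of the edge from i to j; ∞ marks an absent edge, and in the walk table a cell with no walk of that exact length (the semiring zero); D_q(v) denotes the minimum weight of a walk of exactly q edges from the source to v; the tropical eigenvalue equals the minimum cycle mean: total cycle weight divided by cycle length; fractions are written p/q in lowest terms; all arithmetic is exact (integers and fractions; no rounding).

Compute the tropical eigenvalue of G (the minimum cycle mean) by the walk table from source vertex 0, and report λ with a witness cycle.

q=0: [0, ∞, ∞]
q=1: [20, 1, 4]
q=2: [-1, -2, -4]
q=3: [-4, -10, -7]
Optimal cycle mean attained by: cycle 1->2->1, total (-5) + (-6), length 2.
Answer: λ = -11/2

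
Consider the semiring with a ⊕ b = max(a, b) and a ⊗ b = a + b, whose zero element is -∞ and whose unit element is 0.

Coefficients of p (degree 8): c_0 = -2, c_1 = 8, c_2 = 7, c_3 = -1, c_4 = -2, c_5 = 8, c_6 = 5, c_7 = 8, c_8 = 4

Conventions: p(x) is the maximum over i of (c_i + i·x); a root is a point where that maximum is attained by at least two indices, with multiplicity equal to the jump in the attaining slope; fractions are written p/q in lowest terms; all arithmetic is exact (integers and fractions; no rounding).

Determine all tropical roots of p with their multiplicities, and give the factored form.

hull edge (i=0, c=-2) to (i=1, c=8): slope 10, span 1
hull edge (i=1, c=8) to (i=7, c=8): slope 0, span 6
hull edge (i=7, c=8) to (i=8, c=4): slope -4, span 1
Factored form: p(x) = 4 ⊗ (x ⊕ (-10)) ⊗ (x ⊕ 0) ⊗ (x ⊕ 0) ⊗ (x ⊕ 0) ⊗ (x ⊕ 0) ⊗ (x ⊕ 0) ⊗ (x ⊕ 0) ⊗ (x ⊕ 4)
Answer: roots = -10 (mult 1), 0 (mult 6), 4 (mult 1)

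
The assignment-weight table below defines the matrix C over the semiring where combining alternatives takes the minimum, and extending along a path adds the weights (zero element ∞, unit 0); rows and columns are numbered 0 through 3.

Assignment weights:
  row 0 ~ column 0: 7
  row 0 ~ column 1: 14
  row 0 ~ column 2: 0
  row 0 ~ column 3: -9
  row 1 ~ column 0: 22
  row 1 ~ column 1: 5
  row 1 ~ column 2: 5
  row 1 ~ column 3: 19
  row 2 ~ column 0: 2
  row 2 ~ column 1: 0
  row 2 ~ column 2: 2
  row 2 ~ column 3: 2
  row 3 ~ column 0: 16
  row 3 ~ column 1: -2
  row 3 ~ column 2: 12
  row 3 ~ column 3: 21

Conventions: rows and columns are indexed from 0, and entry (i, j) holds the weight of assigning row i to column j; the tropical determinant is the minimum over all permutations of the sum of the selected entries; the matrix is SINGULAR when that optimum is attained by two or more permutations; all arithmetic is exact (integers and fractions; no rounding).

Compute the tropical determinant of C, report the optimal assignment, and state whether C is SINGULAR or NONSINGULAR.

σ = (0, 1, 2, 3): 7 + 5 + 2 + 21 = 35
σ = (0, 1, 3, 2): 7 + 5 + 2 + 12 = 26
σ = (0, 2, 1, 3): 7 + 5 + 0 + 21 = 33
σ = (0, 2, 3, 1): 7 + 5 + 2 + (-2) = 12
σ = (0, 3, 1, 2): 7 + 19 + 0 + 12 = 38
σ = (0, 3, 2, 1): 7 + 19 + 2 + (-2) = 26
σ = (1, 0, 2, 3): 14 + 22 + 2 + 21 = 59
σ = (1, 0, 3, 2): 14 + 22 + 2 + 12 = 50
σ = (1, 2, 0, 3): 14 + 5 + 2 + 21 = 42
σ = (1, 2, 3, 0): 14 + 5 + 2 + 16 = 37
σ = (1, 3, 0, 2): 14 + 19 + 2 + 12 = 47
σ = (1, 3, 2, 0): 14 + 19 + 2 + 16 = 51
σ = (2, 0, 1, 3): 0 + 22 + 0 + 21 = 43
σ = (2, 0, 3, 1): 0 + 22 + 2 + (-2) = 22
σ = (2, 1, 0, 3): 0 + 5 + 2 + 21 = 28
σ = (2, 1, 3, 0): 0 + 5 + 2 + 16 = 23
σ = (2, 3, 0, 1): 0 + 19 + 2 + (-2) = 19
σ = (2, 3, 1, 0): 0 + 19 + 0 + 16 = 35
σ = (3, 0, 1, 2): (-9) + 22 + 0 + 12 = 25
σ = (3, 0, 2, 1): (-9) + 22 + 2 + (-2) = 13
σ = (3, 1, 0, 2): (-9) + 5 + 2 + 12 = 10
σ = (3, 1, 2, 0): (-9) + 5 + 2 + 16 = 14
σ = (3, 2, 0, 1): (-9) + 5 + 2 + (-2) = -4
σ = (3, 2, 1, 0): (-9) + 5 + 0 + 16 = 12
Optimal value attained by: σ = (3, 2, 0, 1).
Answer: det⊕(C) = -4; verdict: NONSINGULAR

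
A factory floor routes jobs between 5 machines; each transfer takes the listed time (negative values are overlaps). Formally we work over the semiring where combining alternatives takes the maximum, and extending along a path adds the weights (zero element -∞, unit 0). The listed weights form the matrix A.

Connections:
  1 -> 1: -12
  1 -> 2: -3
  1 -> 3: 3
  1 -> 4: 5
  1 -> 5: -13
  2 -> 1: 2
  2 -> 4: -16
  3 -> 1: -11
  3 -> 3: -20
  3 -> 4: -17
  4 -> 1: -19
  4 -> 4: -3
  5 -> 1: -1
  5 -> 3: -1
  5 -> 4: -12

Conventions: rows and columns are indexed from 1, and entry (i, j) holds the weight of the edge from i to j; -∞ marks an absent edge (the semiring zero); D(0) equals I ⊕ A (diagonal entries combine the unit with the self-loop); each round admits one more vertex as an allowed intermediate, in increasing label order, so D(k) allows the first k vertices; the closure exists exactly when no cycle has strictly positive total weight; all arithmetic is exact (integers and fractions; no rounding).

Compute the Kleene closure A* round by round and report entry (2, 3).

D(0):
  [0, -3, 3, 5, -13]
  [2, 0, -∞, -16, -∞]
  [-11, -∞, 0, -17, -∞]
  [-19, -∞, -∞, 0, -∞]
  [-1, -∞, -1, -12, 0]
D(1):
  [0, -3, 3, 5, -13]
  [2, 0, 5, 7, -11]
  [-11, -14, 0, -6, -24]
  [-19, -22, -16, 0, -32]
  [-1, -4, 2, 4, 0]
D(2):
  [0, -3, 3, 5, -13]
  [2, 0, 5, 7, -11]
  [-11, -14, 0, -6, -24]
  [-19, -22, -16, 0, -32]
  [-1, -4, 2, 4, 0]
D(3):
  [0, -3, 3, 5, -13]
  [2, 0, 5, 7, -11]
  [-11, -14, 0, -6, -24]
  [-19, -22, -16, 0, -32]
  [-1, -4, 2, 4, 0]
D(4):
  [0, -3, 3, 5, -13]
  [2, 0, 5, 7, -11]
  [-11, -14, 0, -6, -24]
  [-19, -22, -16, 0, -32]
  [-1, -4, 2, 4, 0]
D(5):
  [0, -3, 3, 5, -13]
  [2, 0, 5, 7, -11]
  [-11, -14, 0, -6, -24]
  [-19, -22, -16, 0, -32]
  [-1, -4, 2, 4, 0]
Answer: A*[2][3] = 5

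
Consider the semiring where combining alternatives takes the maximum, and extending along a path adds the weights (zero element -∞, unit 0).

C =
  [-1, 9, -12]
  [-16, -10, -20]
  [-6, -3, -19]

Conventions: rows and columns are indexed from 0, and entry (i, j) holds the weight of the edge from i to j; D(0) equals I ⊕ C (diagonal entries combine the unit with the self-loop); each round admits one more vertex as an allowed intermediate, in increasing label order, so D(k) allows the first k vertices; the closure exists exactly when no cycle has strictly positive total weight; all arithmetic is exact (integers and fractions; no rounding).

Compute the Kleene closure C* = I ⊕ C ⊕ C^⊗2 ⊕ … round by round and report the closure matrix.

D(0):
  [0, 9, -12]
  [-16, 0, -20]
  [-6, -3, 0]
D(1):
  [0, 9, -12]
  [-16, 0, -20]
  [-6, 3, 0]
D(2):
  [0, 9, -11]
  [-16, 0, -20]
  [-6, 3, 0]
D(3):
  [0, 9, -11]
  [-16, 0, -20]
  [-6, 3, 0]
Answer: C* = [[0, 9, -11], [-16, 0, -20], [-6, 3, 0]]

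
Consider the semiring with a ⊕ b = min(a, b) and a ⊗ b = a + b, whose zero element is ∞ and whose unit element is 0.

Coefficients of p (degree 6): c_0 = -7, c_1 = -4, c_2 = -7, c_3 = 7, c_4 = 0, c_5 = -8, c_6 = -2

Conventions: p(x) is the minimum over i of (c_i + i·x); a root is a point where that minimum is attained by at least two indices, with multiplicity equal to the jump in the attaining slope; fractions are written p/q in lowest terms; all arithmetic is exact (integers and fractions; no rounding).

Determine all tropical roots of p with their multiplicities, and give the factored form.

hull edge (i=0, c=-7) to (i=5, c=-8): slope -1/5, span 5
hull edge (i=5, c=-8) to (i=6, c=-2): slope 6, span 1
Factored form: p(x) = -2 ⊗ (x ⊕ (-6)) ⊗ (x ⊕ 1/5) ⊗ (x ⊕ 1/5) ⊗ (x ⊕ 1/5) ⊗ (x ⊕ 1/5) ⊗ (x ⊕ 1/5)
Answer: roots = -6 (mult 1), 1/5 (mult 5)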